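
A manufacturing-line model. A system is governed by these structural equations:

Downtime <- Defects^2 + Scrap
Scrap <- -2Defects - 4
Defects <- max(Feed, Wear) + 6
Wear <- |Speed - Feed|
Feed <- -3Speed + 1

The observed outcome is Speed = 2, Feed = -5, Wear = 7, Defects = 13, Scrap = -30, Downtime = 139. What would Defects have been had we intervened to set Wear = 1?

7

The intervention breaks the incoming arrows to Wear: Wear <- |Speed - Feed| no longer applies, and Wear = 1.
Feed = -3Speed + 1  [with Speed=2]  = -5
Defects = max(Feed, Wear) + 6  [with Feed=-5, Wear=1]  = 7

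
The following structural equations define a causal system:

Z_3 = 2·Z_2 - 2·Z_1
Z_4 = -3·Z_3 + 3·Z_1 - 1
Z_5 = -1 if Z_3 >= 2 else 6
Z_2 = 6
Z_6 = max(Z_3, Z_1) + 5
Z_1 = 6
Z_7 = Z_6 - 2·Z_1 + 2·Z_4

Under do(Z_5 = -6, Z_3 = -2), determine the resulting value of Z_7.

The joint intervention fixes Z_5 = -6, Z_3 = -2, removing each variable's own equation.
Z_4 = -3·Z_3 + 3·Z_1 - 1  [with Z_3=-2, Z_1=6]  = 23
Z_6 = max(Z_3, Z_1) + 5  [with Z_3=-2, Z_1=6]  = 11
Z_7 = Z_6 - 2·Z_1 + 2·Z_4  [with Z_6=11, Z_1=6, Z_4=23]  = 45

45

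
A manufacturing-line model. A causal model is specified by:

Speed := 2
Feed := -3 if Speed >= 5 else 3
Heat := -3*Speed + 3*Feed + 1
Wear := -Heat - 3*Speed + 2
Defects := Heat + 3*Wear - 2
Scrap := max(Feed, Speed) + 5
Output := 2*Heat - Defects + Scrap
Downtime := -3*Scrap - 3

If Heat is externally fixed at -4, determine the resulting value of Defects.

do(Heat=-4) replaces the equation Heat := -3*Speed + 3*Feed + 1 with the constant Heat = -4.
Wear = -Heat - 3*Speed + 2  [with Heat=-4, Speed=2]  = 0
Defects = Heat + 3*Wear - 2  [with Heat=-4, Wear=0]  = -6

-6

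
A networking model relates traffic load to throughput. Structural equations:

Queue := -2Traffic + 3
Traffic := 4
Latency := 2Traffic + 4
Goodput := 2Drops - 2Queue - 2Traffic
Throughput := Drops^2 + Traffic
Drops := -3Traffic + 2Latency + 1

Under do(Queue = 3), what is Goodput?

12

The intervention breaks the incoming arrows to Queue: Queue := -2Traffic + 3 no longer applies, and Queue = 3.
Latency = 2Traffic + 4  [with Traffic=4]  = 12
Drops = -3Traffic + 2Latency + 1  [with Traffic=4, Latency=12]  = 13
Goodput = 2Drops - 2Queue - 2Traffic  [with Drops=13, Queue=3, Traffic=4]  = 12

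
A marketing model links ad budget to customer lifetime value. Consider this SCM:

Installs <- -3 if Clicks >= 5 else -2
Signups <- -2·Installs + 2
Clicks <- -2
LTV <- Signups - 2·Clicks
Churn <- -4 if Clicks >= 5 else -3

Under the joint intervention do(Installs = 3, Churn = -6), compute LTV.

0

Setting Installs = 3, Churn = -6 by intervention discards those variables' equations.
Signups = -2·Installs + 2  [with Installs=3]  = -4
LTV = Signups - 2·Clicks  [with Signups=-4, Clicks=-2]  = 0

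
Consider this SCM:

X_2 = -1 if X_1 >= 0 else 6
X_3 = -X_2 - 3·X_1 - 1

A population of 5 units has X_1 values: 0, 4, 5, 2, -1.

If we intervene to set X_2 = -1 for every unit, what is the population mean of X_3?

Every unit gets X_2=-1 under the intervention. X_3 values become 0, -12, -15, -6, 3; E[X_3|do(X_2=-1)] = -6.

-6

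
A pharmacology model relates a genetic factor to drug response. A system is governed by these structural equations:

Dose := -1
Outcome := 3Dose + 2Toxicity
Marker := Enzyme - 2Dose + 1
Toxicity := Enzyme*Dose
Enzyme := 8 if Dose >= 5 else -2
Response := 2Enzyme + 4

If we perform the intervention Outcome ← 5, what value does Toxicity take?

do(Outcome=5) replaces the equation Outcome := 3Dose + 2Toxicity with the constant Outcome = 5.
Since Toxicity is not a descendant of the intervened variable, it is unaffected.
Enzyme = 8 if Dose >= 5 else -2  [with Dose=-1]  = -2
Toxicity = Enzyme*Dose  [with Enzyme=-2, Dose=-1]  = 2

2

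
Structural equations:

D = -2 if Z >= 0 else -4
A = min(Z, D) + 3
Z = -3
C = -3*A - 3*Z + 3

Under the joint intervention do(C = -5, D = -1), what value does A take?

Setting C = -5, D = -1 by intervention discards those variables' equations.
A = min(Z, D) + 3  [with Z=-3, D=-1]  = 0

0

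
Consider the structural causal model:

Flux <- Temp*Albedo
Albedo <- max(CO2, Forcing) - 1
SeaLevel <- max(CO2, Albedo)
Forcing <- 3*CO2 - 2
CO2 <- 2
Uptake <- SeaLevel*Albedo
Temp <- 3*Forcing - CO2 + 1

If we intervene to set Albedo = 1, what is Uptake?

2

The intervention breaks the incoming arrows to Albedo: Albedo <- max(CO2, Forcing) - 1 no longer applies, and Albedo = 1.
SeaLevel = max(CO2, Albedo)  [with CO2=2, Albedo=1]  = 2
Uptake = SeaLevel*Albedo  [with SeaLevel=2, Albedo=1]  = 2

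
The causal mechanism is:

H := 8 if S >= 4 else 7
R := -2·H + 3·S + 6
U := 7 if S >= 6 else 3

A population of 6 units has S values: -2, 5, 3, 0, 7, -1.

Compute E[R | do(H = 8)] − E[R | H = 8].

-12

The intervention sets H=8 in all 6 units regardless of S. Recomputing R per unit gives -16, 5, -1, -10, 11, -13; average -4.
Conditioning on H=8 selects the 2 unit(s) with S ∈ {5, 7}. Their R values: 5, 11. Mean = 8.
Difference = -4 − 8 = -12.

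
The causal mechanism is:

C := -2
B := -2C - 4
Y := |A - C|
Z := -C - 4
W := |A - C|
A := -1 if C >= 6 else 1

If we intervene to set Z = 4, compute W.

do(Z=4) replaces the equation Z := -C - 4 with the constant Z = 4.
W is not downstream of the intervention, so its value is determined by the original equations.
A = -1 if C >= 6 else 1  [with C=-2]  = 1
W = |A - C|  [with A=1, C=-2]  = 3

3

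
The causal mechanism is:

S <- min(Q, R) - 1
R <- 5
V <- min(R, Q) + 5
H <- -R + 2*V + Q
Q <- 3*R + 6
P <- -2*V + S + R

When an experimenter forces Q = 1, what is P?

-7

Under do(Q=1), the mechanism Q <- 3*R + 6 is discarded; Q is fixed at 1.
V = min(R, Q) + 5  [with R=5, Q=1]  = 6
S = min(Q, R) - 1  [with Q=1, R=5]  = 0
P = -2*V + S + R  [with V=6, S=0, R=5]  = -7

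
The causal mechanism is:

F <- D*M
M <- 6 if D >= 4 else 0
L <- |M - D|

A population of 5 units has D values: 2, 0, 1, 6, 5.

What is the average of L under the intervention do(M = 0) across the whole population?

Every unit gets M=0 under the intervention. L values become 2, 0, 1, 6, 5; E[L|do(M=0)] = 2.8.

2.8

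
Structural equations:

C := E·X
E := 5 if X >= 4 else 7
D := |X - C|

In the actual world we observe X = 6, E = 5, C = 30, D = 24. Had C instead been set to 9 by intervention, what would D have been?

The intervention breaks the incoming arrows to C: C := E·X no longer applies, and C = 9.
D = |X - C|  [with X=6, C=9]  = 3

3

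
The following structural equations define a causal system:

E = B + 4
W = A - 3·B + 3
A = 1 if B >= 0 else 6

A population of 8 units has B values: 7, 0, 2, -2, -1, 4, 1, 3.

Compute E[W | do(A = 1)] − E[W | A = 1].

3.25

Every unit gets A=1 under the intervention. W values become -17, 4, -2, 10, 7, -8, 1, -5; E[W|do(A=1)] = -1.25.
Conditioning on A=1 selects the 6 unit(s) with B ∈ {7, 0, 2, 4, 1, 3}. Their W values: -17, 4, -2, -8, 1, -5. Mean = -4.5.
Difference = -1.25 − (-4.5) = 3.25.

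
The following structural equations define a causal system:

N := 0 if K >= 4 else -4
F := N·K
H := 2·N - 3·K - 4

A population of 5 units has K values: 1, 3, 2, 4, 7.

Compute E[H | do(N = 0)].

-14.2

Under do(N=0), N's equation is replaced by N=0 for every unit. Per-unit H: -7, -13, -10, -16, -25. Mean = -14.2.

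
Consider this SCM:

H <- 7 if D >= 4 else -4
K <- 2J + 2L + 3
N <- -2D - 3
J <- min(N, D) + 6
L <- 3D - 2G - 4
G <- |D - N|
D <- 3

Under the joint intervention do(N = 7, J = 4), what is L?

-3

Under do(N = 7, J = 4), each intervened variable's structural equation is replaced by its fixed value.
G = |D - N|  [with D=3, N=7]  = 4
L = 3D - 2G - 4  [with D=3, G=4]  = -3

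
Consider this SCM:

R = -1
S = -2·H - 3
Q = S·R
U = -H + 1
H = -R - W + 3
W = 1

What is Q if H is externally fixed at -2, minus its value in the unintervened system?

-10

do(H=-2) replaces the equation H = -R - W + 3 with the constant H = -2.
S = -2·H - 3  [with H=-2]  = 1
Q = S·R  [with S=1, R=-1]  = -1
Without intervention: H = -R - W + 3  [with R=-1, W=1]  = 3; S = -2·H - 3  [with H=3]  = -9; Q = S·R  [with S=-9, R=-1]  = 9.
Change = -1 − 9 = -10.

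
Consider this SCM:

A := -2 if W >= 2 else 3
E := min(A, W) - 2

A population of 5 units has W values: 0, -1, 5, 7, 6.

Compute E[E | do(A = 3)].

-0.4

Under do(A=3), A's equation is replaced by A=3 for every unit. Per-unit E: -2, -3, 1, 1, 1. Mean = -0.4.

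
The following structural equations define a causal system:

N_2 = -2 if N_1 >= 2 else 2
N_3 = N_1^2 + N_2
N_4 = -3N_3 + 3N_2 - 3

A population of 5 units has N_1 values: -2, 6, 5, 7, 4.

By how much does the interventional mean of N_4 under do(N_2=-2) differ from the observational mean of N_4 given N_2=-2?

The intervention sets N_2=-2 in all 5 units regardless of N_1. Recomputing N_4 per unit gives -15, -111, -78, -150, -51; average -81.
Conditioning on N_2=-2 selects the 4 unit(s) with N_1 ∈ {6, 5, 7, 4}. Their N_4 values: -111, -78, -150, -51. Mean = -97.5.
Difference = -81 − (-97.5) = 16.5.

16.5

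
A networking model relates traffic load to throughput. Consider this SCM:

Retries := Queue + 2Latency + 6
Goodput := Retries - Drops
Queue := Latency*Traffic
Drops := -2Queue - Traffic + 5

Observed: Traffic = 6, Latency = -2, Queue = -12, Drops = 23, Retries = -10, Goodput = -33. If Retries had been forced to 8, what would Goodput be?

The intervention breaks the incoming arrows to Retries: Retries := Queue + 2Latency + 6 no longer applies, and Retries = 8.
Queue = Latency*Traffic  [with Latency=-2, Traffic=6]  = -12
Drops = -2Queue - Traffic + 5  [with Queue=-12, Traffic=6]  = 23
Goodput = Retries - Drops  [with Retries=8, Drops=23]  = -15

-15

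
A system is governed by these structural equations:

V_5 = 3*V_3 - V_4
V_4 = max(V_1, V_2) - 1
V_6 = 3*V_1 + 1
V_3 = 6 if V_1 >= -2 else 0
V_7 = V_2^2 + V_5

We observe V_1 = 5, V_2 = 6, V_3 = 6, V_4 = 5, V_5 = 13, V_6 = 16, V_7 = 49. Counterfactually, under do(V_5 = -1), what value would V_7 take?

35

Under do(V_5=-1), the mechanism V_5 = 3*V_3 - V_4 is discarded; V_5 is fixed at -1.
V_7 = V_2^2 + V_5  [with V_2=6, V_5=-1]  = 35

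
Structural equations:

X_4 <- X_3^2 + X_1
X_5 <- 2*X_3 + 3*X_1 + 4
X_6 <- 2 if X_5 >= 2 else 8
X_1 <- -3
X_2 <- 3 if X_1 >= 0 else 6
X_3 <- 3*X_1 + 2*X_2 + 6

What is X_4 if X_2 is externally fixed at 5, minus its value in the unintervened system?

Under do(X_2=5), the mechanism X_2 <- 3 if X_1 >= 0 else 6 is discarded; X_2 is fixed at 5.
X_3 = 3*X_1 + 2*X_2 + 6  [with X_1=-3, X_2=5]  = 7
X_4 = X_3^2 + X_1  [with X_3=7, X_1=-3]  = 46
Without intervention: X_2 = 3 if X_1 >= 0 else 6  [with X_1=-3]  = 6; X_3 = 3*X_1 + 2*X_2 + 6  [with X_1=-3, X_2=6]  = 9; X_4 = X_3^2 + X_1  [with X_3=9, X_1=-3]  = 78.
Change = 46 − 78 = -32.

-32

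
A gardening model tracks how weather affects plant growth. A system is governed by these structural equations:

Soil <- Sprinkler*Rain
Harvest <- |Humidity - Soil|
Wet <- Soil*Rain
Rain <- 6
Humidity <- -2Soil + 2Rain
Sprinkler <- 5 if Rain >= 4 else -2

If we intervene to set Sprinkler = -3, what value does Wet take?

Under do(Sprinkler=-3), the mechanism Sprinkler <- 5 if Rain >= 4 else -2 is discarded; Sprinkler is fixed at -3.
Soil = Sprinkler*Rain  [with Sprinkler=-3, Rain=6]  = -18
Wet = Soil*Rain  [with Soil=-18, Rain=6]  = -108

-108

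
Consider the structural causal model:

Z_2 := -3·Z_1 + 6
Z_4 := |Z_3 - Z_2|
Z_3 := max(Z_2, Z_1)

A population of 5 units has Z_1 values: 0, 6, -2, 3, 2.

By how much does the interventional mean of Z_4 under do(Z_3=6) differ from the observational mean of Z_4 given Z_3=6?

-1.2

Under do(Z_3=6), Z_3's equation is replaced by Z_3=6 for every unit. Per-unit Z_4: 0, 18, 6, 9, 6. Mean = 7.8.
Observing Z_3=6 restricts to units where Z_3's equation naturally yields 6: Z_1 ∈ {0, 6}. In that subpopulation Z_4 = 0, 18, mean 9.
Difference = 7.8 − 9 = -1.2.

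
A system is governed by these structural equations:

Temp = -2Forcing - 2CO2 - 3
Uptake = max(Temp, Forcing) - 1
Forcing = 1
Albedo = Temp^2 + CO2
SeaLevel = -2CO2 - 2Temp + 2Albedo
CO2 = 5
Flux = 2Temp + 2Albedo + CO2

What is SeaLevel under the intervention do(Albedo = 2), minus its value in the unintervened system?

Intervening sets Albedo = 2 and removes its equation (Albedo = Temp^2 + CO2).
Temp = -2Forcing - 2CO2 - 3  [with Forcing=1, CO2=5]  = -15
SeaLevel = -2CO2 - 2Temp + 2Albedo  [with CO2=5, Temp=-15, Albedo=2]  = 24
Without intervention: Temp = -2Forcing - 2CO2 - 3  [with Forcing=1, CO2=5]  = -15; Albedo = Temp^2 + CO2  [with Temp=-15, CO2=5]  = 230; SeaLevel = -2CO2 - 2Temp + 2Albedo  [with CO2=5, Temp=-15, Albedo=230]  = 480.
Change = 24 − 480 = -456.

-456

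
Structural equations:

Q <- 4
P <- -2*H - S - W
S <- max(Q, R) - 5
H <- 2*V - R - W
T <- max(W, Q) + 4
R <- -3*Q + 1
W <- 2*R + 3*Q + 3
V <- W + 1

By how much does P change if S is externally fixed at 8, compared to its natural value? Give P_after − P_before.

-9

The intervention breaks the incoming arrows to S: S <- max(Q, R) - 5 no longer applies, and S = 8.
R = -3*Q + 1  [with Q=4]  = -11
W = 2*R + 3*Q + 3  [with R=-11, Q=4]  = -7
V = W + 1  [with W=-7]  = -6
H = 2*V - R - W  [with V=-6, R=-11, W=-7]  = 6
P = -2*H - S - W  [with H=6, S=8, W=-7]  = -13
Without intervention: R = -3*Q + 1  [with Q=4]  = -11; W = 2*R + 3*Q + 3  [with R=-11, Q=4]  = -7; S = max(Q, R) - 5  [with Q=4, R=-11]  = -1; V = W + 1  [with W=-7]  = -6; H = 2*V - R - W  [with V=-6, R=-11, W=-7]  = 6; P = -2*H - S - W  [with H=6, S=-1, W=-7]  = -4.
Change = -13 − (-4) = -9.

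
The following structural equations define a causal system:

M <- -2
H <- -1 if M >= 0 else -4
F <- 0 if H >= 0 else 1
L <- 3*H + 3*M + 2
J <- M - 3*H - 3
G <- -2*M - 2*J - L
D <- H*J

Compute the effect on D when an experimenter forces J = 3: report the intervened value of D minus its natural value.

16

Under do(J=3), the mechanism J <- M - 3*H - 3 is discarded; J is fixed at 3.
H = -1 if M >= 0 else -4  [with M=-2]  = -4
D = H*J  [with H=-4, J=3]  = -12
Without intervention: H = -1 if M >= 0 else -4  [with M=-2]  = -4; J = M - 3*H - 3  [with M=-2, H=-4]  = 7; D = H*J  [with H=-4, J=7]  = -28.
Change = -12 − (-28) = 16.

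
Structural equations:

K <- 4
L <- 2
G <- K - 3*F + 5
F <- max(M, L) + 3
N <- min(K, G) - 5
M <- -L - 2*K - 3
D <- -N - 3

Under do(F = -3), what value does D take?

The intervention breaks the incoming arrows to F: F <- max(M, L) + 3 no longer applies, and F = -3.
G = K - 3*F + 5  [with K=4, F=-3]  = 18
N = min(K, G) - 5  [with K=4, G=18]  = -1
D = -N - 3  [with N=-1]  = -2

-2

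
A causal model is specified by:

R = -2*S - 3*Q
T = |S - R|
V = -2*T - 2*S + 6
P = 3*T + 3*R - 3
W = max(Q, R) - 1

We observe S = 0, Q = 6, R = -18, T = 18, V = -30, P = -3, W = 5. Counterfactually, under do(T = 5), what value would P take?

-42

Under do(T=5), the mechanism T = |S - R| is discarded; T is fixed at 5.
R = -2*S - 3*Q  [with S=0, Q=6]  = -18
P = 3*T + 3*R - 3  [with T=5, R=-18]  = -42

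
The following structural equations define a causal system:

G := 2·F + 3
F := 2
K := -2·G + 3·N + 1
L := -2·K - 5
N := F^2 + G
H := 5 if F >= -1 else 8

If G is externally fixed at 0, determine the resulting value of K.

13

Under do(G=0), the mechanism G := 2·F + 3 is discarded; G is fixed at 0.
N = F^2 + G  [with F=2, G=0]  = 4
K = -2·G + 3·N + 1  [with G=0, N=4]  = 13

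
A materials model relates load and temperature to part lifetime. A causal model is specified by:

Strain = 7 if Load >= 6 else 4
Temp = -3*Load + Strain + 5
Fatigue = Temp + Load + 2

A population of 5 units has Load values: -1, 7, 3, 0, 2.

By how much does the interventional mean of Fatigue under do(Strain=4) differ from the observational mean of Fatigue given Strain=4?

Under do(Strain=4), Strain's equation is replaced by Strain=4 for every unit. Per-unit Fatigue: 13, -3, 5, 11, 7. Mean = 6.6.
Conditioning on Strain=4 selects the 4 unit(s) with Load ∈ {-1, 3, 0, 2}. Their Fatigue values: 13, 5, 11, 7. Mean = 9.
Difference = 6.6 − 9 = -2.4.

-2.4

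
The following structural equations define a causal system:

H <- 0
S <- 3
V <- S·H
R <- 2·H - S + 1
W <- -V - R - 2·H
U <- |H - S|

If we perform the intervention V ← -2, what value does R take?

-2

The intervention breaks the incoming arrows to V: V <- S·H no longer applies, and V = -2.
R is not downstream of the intervention, so its value is determined by the original equations.
R = 2·H - S + 1  [with H=0, S=3]  = -2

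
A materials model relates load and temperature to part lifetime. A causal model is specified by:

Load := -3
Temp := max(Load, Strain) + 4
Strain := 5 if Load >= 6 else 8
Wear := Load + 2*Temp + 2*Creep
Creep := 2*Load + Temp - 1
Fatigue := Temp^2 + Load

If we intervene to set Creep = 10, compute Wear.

41

Intervening sets Creep = 10 and removes its equation (Creep := 2*Load + Temp - 1).
Strain = 5 if Load >= 6 else 8  [with Load=-3]  = 8
Temp = max(Load, Strain) + 4  [with Load=-3, Strain=8]  = 12
Wear = Load + 2*Temp + 2*Creep  [with Load=-3, Temp=12, Creep=10]  = 41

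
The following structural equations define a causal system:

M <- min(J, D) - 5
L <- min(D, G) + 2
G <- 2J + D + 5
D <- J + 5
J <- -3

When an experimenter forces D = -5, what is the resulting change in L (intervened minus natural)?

Under do(D=-5), the mechanism D <- J + 5 is discarded; D is fixed at -5.
G = 2J + D + 5  [with J=-3, D=-5]  = -6
L = min(D, G) + 2  [with D=-5, G=-6]  = -4
Without intervention: D = J + 5  [with J=-3]  = 2; G = 2J + D + 5  [with J=-3, D=2]  = 1; L = min(D, G) + 2  [with D=2, G=1]  = 3.
Change = -4 − 3 = -7.

-7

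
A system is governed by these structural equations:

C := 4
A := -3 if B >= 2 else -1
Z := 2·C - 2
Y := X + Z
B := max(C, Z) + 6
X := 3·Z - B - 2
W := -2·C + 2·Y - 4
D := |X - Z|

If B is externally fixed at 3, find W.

26

The intervention breaks the incoming arrows to B: B := max(C, Z) + 6 no longer applies, and B = 3.
Z = 2·C - 2  [with C=4]  = 6
X = 3·Z - B - 2  [with Z=6, B=3]  = 13
Y = X + Z  [with X=13, Z=6]  = 19
W = -2·C + 2·Y - 4  [with C=4, Y=19]  = 26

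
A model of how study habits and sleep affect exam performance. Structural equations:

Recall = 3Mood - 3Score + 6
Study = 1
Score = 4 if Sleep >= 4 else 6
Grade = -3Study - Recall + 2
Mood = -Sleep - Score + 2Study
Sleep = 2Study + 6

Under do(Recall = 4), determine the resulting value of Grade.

The intervention breaks the incoming arrows to Recall: Recall = 3Mood - 3Score + 6 no longer applies, and Recall = 4.
Grade = -3Study - Recall + 2  [with Study=1, Recall=4]  = -5

-5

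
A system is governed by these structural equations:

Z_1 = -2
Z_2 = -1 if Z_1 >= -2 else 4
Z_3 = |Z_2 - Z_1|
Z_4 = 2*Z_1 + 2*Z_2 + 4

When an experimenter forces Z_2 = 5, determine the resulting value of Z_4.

Under do(Z_2=5), the mechanism Z_2 = -1 if Z_1 >= -2 else 4 is discarded; Z_2 is fixed at 5.
Z_4 = 2*Z_1 + 2*Z_2 + 4  [with Z_1=-2, Z_2=5]  = 10

10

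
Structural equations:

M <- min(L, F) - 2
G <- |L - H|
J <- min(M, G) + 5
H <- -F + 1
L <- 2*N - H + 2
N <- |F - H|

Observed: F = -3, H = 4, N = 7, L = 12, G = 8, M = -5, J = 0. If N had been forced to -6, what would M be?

-16

The intervention breaks the incoming arrows to N: N <- |F - H| no longer applies, and N = -6.
H = -F + 1  [with F=-3]  = 4
L = 2*N - H + 2  [with N=-6, H=4]  = -14
M = min(L, F) - 2  [with L=-14, F=-3]  = -16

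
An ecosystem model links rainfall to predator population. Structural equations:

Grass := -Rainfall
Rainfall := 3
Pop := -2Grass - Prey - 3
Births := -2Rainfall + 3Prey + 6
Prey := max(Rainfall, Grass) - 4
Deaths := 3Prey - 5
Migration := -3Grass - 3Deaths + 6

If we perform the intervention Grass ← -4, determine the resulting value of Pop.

6

Under do(Grass=-4), the mechanism Grass := -Rainfall is discarded; Grass is fixed at -4.
Prey = max(Rainfall, Grass) - 4  [with Rainfall=3, Grass=-4]  = -1
Pop = -2Grass - Prey - 3  [with Grass=-4, Prey=-1]  = 6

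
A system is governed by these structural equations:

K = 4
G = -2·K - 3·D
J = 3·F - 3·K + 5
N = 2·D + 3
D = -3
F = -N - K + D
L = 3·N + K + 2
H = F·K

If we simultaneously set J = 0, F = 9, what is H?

36

Setting J = 0, F = 9 by intervention discards those variables' equations.
H = F·K  [with F=9, K=4]  = 36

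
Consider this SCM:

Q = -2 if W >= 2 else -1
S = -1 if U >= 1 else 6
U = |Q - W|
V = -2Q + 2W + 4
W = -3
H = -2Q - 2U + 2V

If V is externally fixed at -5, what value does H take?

-12

do(V=-5) replaces the equation V = -2Q + 2W + 4 with the constant V = -5.
Q = -2 if W >= 2 else -1  [with W=-3]  = -1
U = |Q - W|  [with Q=-1, W=-3]  = 2
H = -2Q - 2U + 2V  [with Q=-1, U=2, V=-5]  = -12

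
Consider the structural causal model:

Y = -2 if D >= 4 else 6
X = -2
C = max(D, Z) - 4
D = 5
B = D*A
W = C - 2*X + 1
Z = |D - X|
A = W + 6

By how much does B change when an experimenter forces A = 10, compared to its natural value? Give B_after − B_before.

do(A=10) replaces the equation A = W + 6 with the constant A = 10.
B = D*A  [with D=5, A=10]  = 50
Without intervention: Z = |D - X|  [with D=5, X=-2]  = 7; C = max(D, Z) - 4  [with D=5, Z=7]  = 3; W = C - 2*X + 1  [with C=3, X=-2]  = 8; A = W + 6  [with W=8]  = 14; B = D*A  [with D=5, A=14]  = 70.
Change = 50 − 70 = -20.

-20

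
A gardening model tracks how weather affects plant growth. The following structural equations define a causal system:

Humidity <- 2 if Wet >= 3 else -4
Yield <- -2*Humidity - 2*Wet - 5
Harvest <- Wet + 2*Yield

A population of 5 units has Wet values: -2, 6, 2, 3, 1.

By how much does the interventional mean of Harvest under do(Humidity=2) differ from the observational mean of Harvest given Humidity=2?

7.5

Every unit gets Humidity=2 under the intervention. Harvest values become -12, -36, -24, -27, -21; E[Harvest|do(Humidity=2)] = -24.
E[Harvest|Humidity=2] averages over only the 2 units with Humidity=2 (Wet = 6, 3): Harvest = -36, -27, mean -31.5.
Difference = -24 − (-31.5) = 7.5.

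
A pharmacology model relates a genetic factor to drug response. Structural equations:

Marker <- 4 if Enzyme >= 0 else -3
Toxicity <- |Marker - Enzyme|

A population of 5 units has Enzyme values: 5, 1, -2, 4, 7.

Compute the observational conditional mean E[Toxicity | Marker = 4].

E[Toxicity|Marker=4] averages over only the 4 units with Marker=4 (Enzyme = 5, 1, 4, 7): Toxicity = 1, 3, 0, 3, mean 1.75.

1.75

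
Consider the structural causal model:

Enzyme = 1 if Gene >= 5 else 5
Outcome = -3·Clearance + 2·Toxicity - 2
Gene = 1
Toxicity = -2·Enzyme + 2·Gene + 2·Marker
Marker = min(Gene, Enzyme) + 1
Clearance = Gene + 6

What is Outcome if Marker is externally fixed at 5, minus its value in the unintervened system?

The intervention breaks the incoming arrows to Marker: Marker = min(Gene, Enzyme) + 1 no longer applies, and Marker = 5.
Enzyme = 1 if Gene >= 5 else 5  [with Gene=1]  = 5
Toxicity = -2·Enzyme + 2·Gene + 2·Marker  [with Enzyme=5, Gene=1, Marker=5]  = 2
Clearance = Gene + 6  [with Gene=1]  = 7
Outcome = -3·Clearance + 2·Toxicity - 2  [with Clearance=7, Toxicity=2]  = -19
Without intervention: Enzyme = 1 if Gene >= 5 else 5  [with Gene=1]  = 5; Marker = min(Gene, Enzyme) + 1  [with Gene=1, Enzyme=5]  = 2; Toxicity = -2·Enzyme + 2·Gene + 2·Marker  [with Enzyme=5, Gene=1, Marker=2]  = -4; Clearance = Gene + 6  [with Gene=1]  = 7; Outcome = -3·Clearance + 2·Toxicity - 2  [with Clearance=7, Toxicity=-4]  = -31.
Change = -19 − (-31) = 12.

12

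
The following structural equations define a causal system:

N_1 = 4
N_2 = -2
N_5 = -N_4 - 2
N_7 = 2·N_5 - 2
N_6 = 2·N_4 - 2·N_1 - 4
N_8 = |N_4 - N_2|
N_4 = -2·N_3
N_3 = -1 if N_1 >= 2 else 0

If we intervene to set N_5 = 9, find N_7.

Under do(N_5=9), the mechanism N_5 = -N_4 - 2 is discarded; N_5 is fixed at 9.
N_7 = 2·N_5 - 2  [with N_5=9]  = 16

16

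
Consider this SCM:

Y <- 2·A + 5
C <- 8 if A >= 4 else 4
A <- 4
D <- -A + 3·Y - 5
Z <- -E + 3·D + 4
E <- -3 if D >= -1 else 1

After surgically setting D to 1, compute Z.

The intervention breaks the incoming arrows to D: D <- -A + 3·Y - 5 no longer applies, and D = 1.
E = -3 if D >= -1 else 1  [with D=1]  = -3
Z = -E + 3·D + 4  [with E=-3, D=1]  = 10

10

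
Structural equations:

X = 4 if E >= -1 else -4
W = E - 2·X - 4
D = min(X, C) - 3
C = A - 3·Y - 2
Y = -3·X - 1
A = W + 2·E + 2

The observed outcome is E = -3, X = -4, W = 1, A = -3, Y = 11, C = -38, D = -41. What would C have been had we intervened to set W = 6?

-33

The intervention breaks the incoming arrows to W: W = E - 2·X - 4 no longer applies, and W = 6.
X = 4 if E >= -1 else -4  [with E=-3]  = -4
A = W + 2·E + 2  [with W=6, E=-3]  = 2
Y = -3·X - 1  [with X=-4]  = 11
C = A - 3·Y - 2  [with A=2, Y=11]  = -33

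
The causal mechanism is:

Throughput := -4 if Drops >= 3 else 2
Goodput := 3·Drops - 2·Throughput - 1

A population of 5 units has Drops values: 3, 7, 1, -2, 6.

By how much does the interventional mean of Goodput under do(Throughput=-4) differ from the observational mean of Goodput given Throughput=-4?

Under do(Throughput=-4), Throughput's equation is replaced by Throughput=-4 for every unit. Per-unit Goodput: 16, 28, 10, 1, 25. Mean = 16.
Observing Throughput=-4 restricts to units where Throughput's equation naturally yields -4: Drops ∈ {3, 7, 6}. In that subpopulation Goodput = 16, 28, 25, mean 23.
Difference = 16 − 23 = -7.

-7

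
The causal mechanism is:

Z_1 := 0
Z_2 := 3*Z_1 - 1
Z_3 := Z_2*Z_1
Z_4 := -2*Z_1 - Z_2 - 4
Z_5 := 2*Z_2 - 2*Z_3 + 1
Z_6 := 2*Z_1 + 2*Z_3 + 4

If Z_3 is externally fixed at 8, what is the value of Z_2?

-1

Under do(Z_3=8), the mechanism Z_3 := Z_2*Z_1 is discarded; Z_3 is fixed at 8.
Since Z_2 is not a descendant of the intervened variable, it is unaffected.
Z_2 = 3*Z_1 - 1  [with Z_1=0]  = -1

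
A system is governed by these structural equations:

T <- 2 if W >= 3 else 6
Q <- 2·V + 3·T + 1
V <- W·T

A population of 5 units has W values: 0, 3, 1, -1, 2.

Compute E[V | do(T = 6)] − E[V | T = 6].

3

The intervention sets T=6 in all 5 units regardless of W. Recomputing V per unit gives 0, 18, 6, -6, 12; average 6.
E[V|T=6] averages over only the 4 units with T=6 (W = 0, 1, -1, 2): V = 0, 6, -6, 12, mean 3.
Difference = 6 − 3 = 3.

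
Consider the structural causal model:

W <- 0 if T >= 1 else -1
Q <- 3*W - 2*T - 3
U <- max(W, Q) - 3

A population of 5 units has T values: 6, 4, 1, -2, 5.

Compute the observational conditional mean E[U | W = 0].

Observing W=0 restricts to units where W's equation naturally yields 0: T ∈ {6, 4, 1, 5}. In that subpopulation U = -3, -3, -3, -3, mean -3.

-3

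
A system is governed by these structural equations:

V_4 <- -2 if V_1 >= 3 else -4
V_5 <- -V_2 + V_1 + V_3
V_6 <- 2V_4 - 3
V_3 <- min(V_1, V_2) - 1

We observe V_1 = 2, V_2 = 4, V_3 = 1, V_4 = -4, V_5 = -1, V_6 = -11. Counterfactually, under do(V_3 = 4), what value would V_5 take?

do(V_3=4) replaces the equation V_3 <- min(V_1, V_2) - 1 with the constant V_3 = 4.
V_5 = -V_2 + V_1 + V_3  [with V_2=4, V_1=2, V_3=4]  = 2

2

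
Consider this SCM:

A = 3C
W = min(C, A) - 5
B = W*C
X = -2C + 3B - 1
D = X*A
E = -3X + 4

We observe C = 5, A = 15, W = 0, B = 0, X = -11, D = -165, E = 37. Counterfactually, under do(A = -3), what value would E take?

397

Under do(A=-3), the mechanism A = 3C is discarded; A is fixed at -3.
W = min(C, A) - 5  [with C=5, A=-3]  = -8
B = W*C  [with W=-8, C=5]  = -40
X = -2C + 3B - 1  [with C=5, B=-40]  = -131
E = -3X + 4  [with X=-131]  = 397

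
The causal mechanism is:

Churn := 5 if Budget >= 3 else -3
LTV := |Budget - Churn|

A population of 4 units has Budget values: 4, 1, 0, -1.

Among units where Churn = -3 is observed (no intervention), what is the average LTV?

3

Conditioning on Churn=-3 selects the 3 unit(s) with Budget ∈ {1, 0, -1}. Their LTV values: 4, 3, 2. Mean = 3.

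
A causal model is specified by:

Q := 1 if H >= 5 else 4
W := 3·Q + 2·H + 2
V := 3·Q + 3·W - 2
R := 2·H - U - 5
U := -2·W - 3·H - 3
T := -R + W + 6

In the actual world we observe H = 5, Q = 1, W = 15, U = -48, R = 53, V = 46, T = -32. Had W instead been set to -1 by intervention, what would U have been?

The intervention breaks the incoming arrows to W: W := 3·Q + 2·H + 2 no longer applies, and W = -1.
U = -2·W - 3·H - 3  [with W=-1, H=5]  = -16

-16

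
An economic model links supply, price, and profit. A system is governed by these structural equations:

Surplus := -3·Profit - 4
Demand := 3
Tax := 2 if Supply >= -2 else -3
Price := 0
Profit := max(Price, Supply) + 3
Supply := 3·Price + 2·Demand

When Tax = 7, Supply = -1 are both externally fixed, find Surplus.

-13

The joint intervention fixes Tax = 7, Supply = -1, removing each variable's own equation.
Profit = max(Price, Supply) + 3  [with Price=0, Supply=-1]  = 3
Surplus = -3·Profit - 4  [with Profit=3]  = -13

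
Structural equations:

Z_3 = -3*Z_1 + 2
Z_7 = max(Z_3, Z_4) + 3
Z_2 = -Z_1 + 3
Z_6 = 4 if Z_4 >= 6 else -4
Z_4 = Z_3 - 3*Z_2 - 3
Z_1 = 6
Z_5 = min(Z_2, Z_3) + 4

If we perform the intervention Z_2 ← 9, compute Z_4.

-46

Under do(Z_2=9), the mechanism Z_2 = -Z_1 + 3 is discarded; Z_2 is fixed at 9.
Z_3 = -3*Z_1 + 2  [with Z_1=6]  = -16
Z_4 = Z_3 - 3*Z_2 - 3  [with Z_3=-16, Z_2=9]  = -46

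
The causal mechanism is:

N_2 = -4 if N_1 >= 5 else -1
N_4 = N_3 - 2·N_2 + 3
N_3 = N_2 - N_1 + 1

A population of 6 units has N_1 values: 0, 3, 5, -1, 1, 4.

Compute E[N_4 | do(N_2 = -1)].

3

The intervention sets N_2=-1 in all 6 units regardless of N_1. Recomputing N_4 per unit gives 5, 2, 0, 6, 4, 1; average 3.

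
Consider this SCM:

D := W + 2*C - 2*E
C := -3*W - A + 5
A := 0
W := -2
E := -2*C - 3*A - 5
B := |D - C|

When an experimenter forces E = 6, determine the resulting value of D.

Intervening sets E = 6 and removes its equation (E := -2*C - 3*A - 5).
C = -3*W - A + 5  [with W=-2, A=0]  = 11
D = W + 2*C - 2*E  [with W=-2, C=11, E=6]  = 8

8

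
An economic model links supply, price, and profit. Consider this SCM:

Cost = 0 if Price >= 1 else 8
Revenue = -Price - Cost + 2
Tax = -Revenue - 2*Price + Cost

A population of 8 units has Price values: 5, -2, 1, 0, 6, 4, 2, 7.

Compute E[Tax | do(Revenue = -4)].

0.25

Under do(Revenue=-4), Revenue's equation is replaced by Revenue=-4 for every unit. Per-unit Tax: -6, 16, 2, 12, -8, -4, 0, -10. Mean = 0.25.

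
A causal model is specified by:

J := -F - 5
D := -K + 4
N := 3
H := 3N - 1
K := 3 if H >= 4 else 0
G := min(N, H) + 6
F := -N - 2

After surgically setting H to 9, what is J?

The intervention breaks the incoming arrows to H: H := 3N - 1 no longer applies, and H = 9.
J is not downstream of the intervention, so its value is determined by the original equations.
F = -N - 2  [with N=3]  = -5
J = -F - 5  [with F=-5]  = 0

0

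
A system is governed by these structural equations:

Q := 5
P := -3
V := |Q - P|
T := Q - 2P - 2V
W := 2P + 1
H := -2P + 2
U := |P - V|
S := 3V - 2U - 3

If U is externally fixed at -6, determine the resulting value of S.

do(U=-6) replaces the equation U := |P - V| with the constant U = -6.
V = |Q - P|  [with Q=5, P=-3]  = 8
S = 3V - 2U - 3  [with V=8, U=-6]  = 33

33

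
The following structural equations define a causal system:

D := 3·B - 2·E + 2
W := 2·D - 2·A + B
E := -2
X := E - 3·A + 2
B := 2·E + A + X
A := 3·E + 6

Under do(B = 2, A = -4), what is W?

The joint intervention fixes B = 2, A = -4, removing each variable's own equation.
D = 3·B - 2·E + 2  [with B=2, E=-2]  = 12
W = 2·D - 2·A + B  [with D=12, A=-4, B=2]  = 34

34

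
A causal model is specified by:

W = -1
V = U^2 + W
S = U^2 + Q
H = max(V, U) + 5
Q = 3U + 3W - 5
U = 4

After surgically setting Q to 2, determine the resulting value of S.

18

Intervening sets Q = 2 and removes its equation (Q = 3U + 3W - 5).
S = U^2 + Q  [with U=4, Q=2]  = 18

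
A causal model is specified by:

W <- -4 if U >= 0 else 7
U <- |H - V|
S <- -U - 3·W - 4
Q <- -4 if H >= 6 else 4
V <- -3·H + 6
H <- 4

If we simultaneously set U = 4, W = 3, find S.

Setting U = 4, W = 3 by intervention discards those variables' equations.
S = -U - 3·W - 4  [with U=4, W=3]  = -17

-17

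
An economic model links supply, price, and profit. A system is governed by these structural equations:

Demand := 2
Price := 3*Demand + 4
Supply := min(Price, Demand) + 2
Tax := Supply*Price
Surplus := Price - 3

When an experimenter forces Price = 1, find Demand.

Under do(Price=1), the mechanism Price := 3*Demand + 4 is discarded; Price is fixed at 1.
Demand is not downstream of the intervention, so its value is determined by the original equations.

2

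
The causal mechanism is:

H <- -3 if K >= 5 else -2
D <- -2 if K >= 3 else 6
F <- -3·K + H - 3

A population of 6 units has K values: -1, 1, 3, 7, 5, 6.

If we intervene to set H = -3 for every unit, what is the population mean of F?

do(H=-3) breaks H's dependence on K. With H=-3 fixed, F across the units is -3, -9, -15, -27, -21, -24, mean -16.5.

-16.5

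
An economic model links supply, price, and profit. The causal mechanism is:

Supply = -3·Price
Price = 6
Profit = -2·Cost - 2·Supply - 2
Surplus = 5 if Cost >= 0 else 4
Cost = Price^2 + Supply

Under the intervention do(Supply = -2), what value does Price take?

6

Under do(Supply=-2), the mechanism Supply = -3·Price is discarded; Supply is fixed at -2.
Price is not downstream of the intervention, so its value is determined by the original equations.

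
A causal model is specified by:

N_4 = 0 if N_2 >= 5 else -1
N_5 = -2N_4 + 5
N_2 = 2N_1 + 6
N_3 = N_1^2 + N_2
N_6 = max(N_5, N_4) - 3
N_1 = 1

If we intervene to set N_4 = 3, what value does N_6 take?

Under do(N_4=3), the mechanism N_4 = 0 if N_2 >= 5 else -1 is discarded; N_4 is fixed at 3.
N_5 = -2N_4 + 5  [with N_4=3]  = -1
N_6 = max(N_5, N_4) - 3  [with N_5=-1, N_4=3]  = 0

0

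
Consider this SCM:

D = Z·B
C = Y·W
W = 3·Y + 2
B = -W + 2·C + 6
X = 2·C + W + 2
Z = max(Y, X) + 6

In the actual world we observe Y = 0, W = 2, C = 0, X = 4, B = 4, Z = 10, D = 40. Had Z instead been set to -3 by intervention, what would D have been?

Intervening sets Z = -3 and removes its equation (Z = max(Y, X) + 6).
W = 3·Y + 2  [with Y=0]  = 2
C = Y·W  [with Y=0, W=2]  = 0
B = -W + 2·C + 6  [with W=2, C=0]  = 4
D = Z·B  [with Z=-3, B=4]  = -12

-12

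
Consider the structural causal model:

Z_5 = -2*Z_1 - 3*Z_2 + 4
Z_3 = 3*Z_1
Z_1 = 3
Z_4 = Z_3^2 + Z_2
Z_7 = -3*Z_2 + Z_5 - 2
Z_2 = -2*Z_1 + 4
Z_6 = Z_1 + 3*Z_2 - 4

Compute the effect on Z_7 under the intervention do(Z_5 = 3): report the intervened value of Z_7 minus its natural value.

-1

Under do(Z_5=3), the mechanism Z_5 = -2*Z_1 - 3*Z_2 + 4 is discarded; Z_5 is fixed at 3.
Z_2 = -2*Z_1 + 4  [with Z_1=3]  = -2
Z_7 = -3*Z_2 + Z_5 - 2  [with Z_2=-2, Z_5=3]  = 7
Without intervention: Z_2 = -2*Z_1 + 4  [with Z_1=3]  = -2; Z_5 = -2*Z_1 - 3*Z_2 + 4  [with Z_1=3, Z_2=-2]  = 4; Z_7 = -3*Z_2 + Z_5 - 2  [with Z_2=-2, Z_5=4]  = 8.
Change = 7 − 8 = -1.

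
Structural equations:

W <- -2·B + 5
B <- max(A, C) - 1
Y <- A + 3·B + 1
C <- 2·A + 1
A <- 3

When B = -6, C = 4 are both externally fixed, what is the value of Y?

The joint intervention fixes B = -6, C = 4, removing each variable's own equation.
Y = A + 3·B + 1  [with A=3, B=-6]  = -14

-14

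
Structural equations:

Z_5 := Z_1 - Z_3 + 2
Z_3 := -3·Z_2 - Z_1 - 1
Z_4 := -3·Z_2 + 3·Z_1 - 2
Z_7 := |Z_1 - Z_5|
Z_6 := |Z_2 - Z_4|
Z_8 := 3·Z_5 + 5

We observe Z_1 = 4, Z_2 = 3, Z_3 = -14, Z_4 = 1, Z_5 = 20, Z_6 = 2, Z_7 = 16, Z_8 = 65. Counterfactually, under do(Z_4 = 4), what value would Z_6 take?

1

Under do(Z_4=4), the mechanism Z_4 := -3·Z_2 + 3·Z_1 - 2 is discarded; Z_4 is fixed at 4.
Z_6 = |Z_2 - Z_4|  [with Z_2=3, Z_4=4]  = 1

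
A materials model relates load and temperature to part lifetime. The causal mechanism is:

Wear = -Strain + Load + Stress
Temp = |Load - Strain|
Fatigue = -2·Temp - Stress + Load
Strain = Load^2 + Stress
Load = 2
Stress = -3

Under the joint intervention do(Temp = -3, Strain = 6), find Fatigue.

The joint intervention fixes Temp = -3, Strain = 6, removing each variable's own equation.
Fatigue = -2·Temp - Stress + Load  [with Temp=-3, Stress=-3, Load=2]  = 11

11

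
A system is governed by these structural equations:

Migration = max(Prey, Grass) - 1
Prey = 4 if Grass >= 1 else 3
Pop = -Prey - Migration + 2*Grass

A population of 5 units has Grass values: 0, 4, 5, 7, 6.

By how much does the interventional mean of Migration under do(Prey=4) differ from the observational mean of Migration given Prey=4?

Under do(Prey=4), Prey's equation is replaced by Prey=4 for every unit. Per-unit Migration: 3, 3, 4, 6, 5. Mean = 4.2.
Conditioning on Prey=4 selects the 4 unit(s) with Grass ∈ {4, 5, 7, 6}. Their Migration values: 3, 4, 6, 5. Mean = 4.5.
Difference = 4.2 − 4.5 = -0.3.

-0.3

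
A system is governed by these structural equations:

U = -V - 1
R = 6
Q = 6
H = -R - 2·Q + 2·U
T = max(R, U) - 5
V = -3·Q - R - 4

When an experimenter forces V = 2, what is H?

The intervention breaks the incoming arrows to V: V = -3·Q - R - 4 no longer applies, and V = 2.
U = -V - 1  [with V=2]  = -3
H = -R - 2·Q + 2·U  [with R=6, Q=6, U=-3]  = -24

-24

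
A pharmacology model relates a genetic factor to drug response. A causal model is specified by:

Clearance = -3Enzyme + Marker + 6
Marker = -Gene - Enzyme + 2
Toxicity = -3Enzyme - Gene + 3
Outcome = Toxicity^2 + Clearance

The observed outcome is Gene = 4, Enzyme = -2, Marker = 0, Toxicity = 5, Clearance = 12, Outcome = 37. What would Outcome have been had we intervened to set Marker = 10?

47

The intervention breaks the incoming arrows to Marker: Marker = -Gene - Enzyme + 2 no longer applies, and Marker = 10.
Toxicity = -3Enzyme - Gene + 3  [with Enzyme=-2, Gene=4]  = 5
Clearance = -3Enzyme + Marker + 6  [with Enzyme=-2, Marker=10]  = 22
Outcome = Toxicity^2 + Clearance  [with Toxicity=5, Clearance=22]  = 47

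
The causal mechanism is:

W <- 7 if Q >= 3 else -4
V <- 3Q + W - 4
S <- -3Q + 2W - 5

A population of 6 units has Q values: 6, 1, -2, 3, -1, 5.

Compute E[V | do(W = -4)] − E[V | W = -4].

8

Every unit gets W=-4 under the intervention. V values become 10, -5, -14, 1, -11, 7; E[V|do(W=-4)] = -2.
E[V|W=-4] averages over only the 3 units with W=-4 (Q = 1, -2, -1): V = -5, -14, -11, mean -10.
Difference = -2 − (-10) = 8.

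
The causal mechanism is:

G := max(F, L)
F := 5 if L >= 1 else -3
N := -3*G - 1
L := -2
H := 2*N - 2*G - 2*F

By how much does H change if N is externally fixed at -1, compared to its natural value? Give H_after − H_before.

-12

Intervening sets N = -1 and removes its equation (N := -3*G - 1).
F = 5 if L >= 1 else -3  [with L=-2]  = -3
G = max(F, L)  [with F=-3, L=-2]  = -2
H = 2*N - 2*G - 2*F  [with N=-1, G=-2, F=-3]  = 8
Without intervention: F = 5 if L >= 1 else -3  [with L=-2]  = -3; G = max(F, L)  [with F=-3, L=-2]  = -2; N = -3*G - 1  [with G=-2]  = 5; H = 2*N - 2*G - 2*F  [with N=5, G=-2, F=-3]  = 20.
Change = 8 − 20 = -12.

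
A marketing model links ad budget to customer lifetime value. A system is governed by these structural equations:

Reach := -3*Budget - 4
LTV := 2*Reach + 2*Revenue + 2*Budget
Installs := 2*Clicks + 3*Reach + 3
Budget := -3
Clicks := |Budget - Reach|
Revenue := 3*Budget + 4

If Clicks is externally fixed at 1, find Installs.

20

The intervention breaks the incoming arrows to Clicks: Clicks := |Budget - Reach| no longer applies, and Clicks = 1.
Reach = -3*Budget - 4  [with Budget=-3]  = 5
Installs = 2*Clicks + 3*Reach + 3  [with Clicks=1, Reach=5]  = 20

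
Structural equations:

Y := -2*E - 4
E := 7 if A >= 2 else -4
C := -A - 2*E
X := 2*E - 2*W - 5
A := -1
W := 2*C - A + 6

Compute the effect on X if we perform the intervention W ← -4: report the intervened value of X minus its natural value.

Intervening sets W = -4 and removes its equation (W := 2*C - A + 6).
E = 7 if A >= 2 else -4  [with A=-1]  = -4
X = 2*E - 2*W - 5  [with E=-4, W=-4]  = -5
Without intervention: E = 7 if A >= 2 else -4  [with A=-1]  = -4; C = -A - 2*E  [with A=-1, E=-4]  = 9; W = 2*C - A + 6  [with C=9, A=-1]  = 25; X = 2*E - 2*W - 5  [with E=-4, W=25]  = -63.
Change = -5 − (-63) = 58.

58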